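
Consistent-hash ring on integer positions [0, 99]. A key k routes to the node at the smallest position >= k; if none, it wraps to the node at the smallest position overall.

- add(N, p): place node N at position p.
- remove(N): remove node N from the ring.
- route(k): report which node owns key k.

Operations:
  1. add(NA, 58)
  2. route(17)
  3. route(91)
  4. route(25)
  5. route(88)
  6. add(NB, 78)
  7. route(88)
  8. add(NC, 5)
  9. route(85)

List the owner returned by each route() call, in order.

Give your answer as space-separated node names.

Answer: NA NA NA NA NA NC

Derivation:
Op 1: add NA@58 -> ring=[58:NA]
Op 2: route key 17: smallest pos >= 17 is 58 -> NA
Op 3: route key 91: none >= 91, wrap to smallest pos 58 -> NA
Op 4: route key 25: smallest pos >= 25 is 58 -> NA
Op 5: route key 88: none >= 88, wrap to smallest pos 58 -> NA
Op 6: add NB@78 -> ring=[58:NA,78:NB]
Op 7: route key 88: none >= 88, wrap to smallest pos 58 -> NA
Op 8: add NC@5 -> ring=[5:NC,58:NA,78:NB]
Op 9: route key 85: none >= 85, wrap to smallest pos 5 -> NC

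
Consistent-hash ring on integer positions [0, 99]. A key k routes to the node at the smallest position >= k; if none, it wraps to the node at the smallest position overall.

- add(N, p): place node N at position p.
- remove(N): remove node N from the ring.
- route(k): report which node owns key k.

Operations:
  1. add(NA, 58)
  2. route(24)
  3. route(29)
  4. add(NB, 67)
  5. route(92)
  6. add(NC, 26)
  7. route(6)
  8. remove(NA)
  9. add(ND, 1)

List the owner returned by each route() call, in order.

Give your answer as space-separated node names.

Answer: NA NA NA NC

Derivation:
Op 1: add NA@58 -> ring=[58:NA]
Op 2: route key 24: smallest pos >= 24 is 58 -> NA
Op 3: route key 29: smallest pos >= 29 is 58 -> NA
Op 4: add NB@67 -> ring=[58:NA,67:NB]
Op 5: route key 92: none >= 92, wrap to smallest pos 58 -> NA
Op 6: add NC@26 -> ring=[26:NC,58:NA,67:NB]
Op 7: route key 6: smallest pos >= 6 is 26 -> NC
Op 8: remove NA -> ring=[26:NC,67:NB]
Op 9: add ND@1 -> ring=[1:ND,26:NC,67:NB]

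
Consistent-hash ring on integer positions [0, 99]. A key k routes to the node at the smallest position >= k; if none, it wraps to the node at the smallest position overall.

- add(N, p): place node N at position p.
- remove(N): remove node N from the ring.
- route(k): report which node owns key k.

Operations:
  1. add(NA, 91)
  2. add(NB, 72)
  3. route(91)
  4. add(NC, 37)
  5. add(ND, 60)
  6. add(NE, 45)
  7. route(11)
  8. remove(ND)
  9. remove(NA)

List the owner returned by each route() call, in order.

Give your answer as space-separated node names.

Answer: NA NC

Derivation:
Op 1: add NA@91 -> ring=[91:NA]
Op 2: add NB@72 -> ring=[72:NB,91:NA]
Op 3: route key 91: smallest pos >= 91 is 91 -> NA
Op 4: add NC@37 -> ring=[37:NC,72:NB,91:NA]
Op 5: add ND@60 -> ring=[37:NC,60:ND,72:NB,91:NA]
Op 6: add NE@45 -> ring=[37:NC,45:NE,60:ND,72:NB,91:NA]
Op 7: route key 11: smallest pos >= 11 is 37 -> NC
Op 8: remove ND -> ring=[37:NC,45:NE,72:NB,91:NA]
Op 9: remove NA -> ring=[37:NC,45:NE,72:NB]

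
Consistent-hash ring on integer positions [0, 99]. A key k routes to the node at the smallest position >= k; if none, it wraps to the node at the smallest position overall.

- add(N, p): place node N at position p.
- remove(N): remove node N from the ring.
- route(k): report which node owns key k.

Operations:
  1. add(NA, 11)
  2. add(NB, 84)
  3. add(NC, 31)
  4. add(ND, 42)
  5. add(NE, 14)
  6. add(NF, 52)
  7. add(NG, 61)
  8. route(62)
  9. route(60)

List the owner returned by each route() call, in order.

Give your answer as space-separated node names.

Op 1: add NA@11 -> ring=[11:NA]
Op 2: add NB@84 -> ring=[11:NA,84:NB]
Op 3: add NC@31 -> ring=[11:NA,31:NC,84:NB]
Op 4: add ND@42 -> ring=[11:NA,31:NC,42:ND,84:NB]
Op 5: add NE@14 -> ring=[11:NA,14:NE,31:NC,42:ND,84:NB]
Op 6: add NF@52 -> ring=[11:NA,14:NE,31:NC,42:ND,52:NF,84:NB]
Op 7: add NG@61 -> ring=[11:NA,14:NE,31:NC,42:ND,52:NF,61:NG,84:NB]
Op 8: route key 62: smallest pos >= 62 is 84 -> NB
Op 9: route key 60: smallest pos >= 60 is 61 -> NG

Answer: NB NG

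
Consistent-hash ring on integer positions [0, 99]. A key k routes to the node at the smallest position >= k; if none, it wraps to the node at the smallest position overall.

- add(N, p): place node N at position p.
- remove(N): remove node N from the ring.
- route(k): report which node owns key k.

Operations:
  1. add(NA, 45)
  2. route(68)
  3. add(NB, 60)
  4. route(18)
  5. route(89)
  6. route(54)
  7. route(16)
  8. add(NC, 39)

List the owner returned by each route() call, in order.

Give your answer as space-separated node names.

Op 1: add NA@45 -> ring=[45:NA]
Op 2: route key 68: none >= 68, wrap to smallest pos 45 -> NA
Op 3: add NB@60 -> ring=[45:NA,60:NB]
Op 4: route key 18: smallest pos >= 18 is 45 -> NA
Op 5: route key 89: none >= 89, wrap to smallest pos 45 -> NA
Op 6: route key 54: smallest pos >= 54 is 60 -> NB
Op 7: route key 16: smallest pos >= 16 is 45 -> NA
Op 8: add NC@39 -> ring=[39:NC,45:NA,60:NB]

Answer: NA NA NA NB NA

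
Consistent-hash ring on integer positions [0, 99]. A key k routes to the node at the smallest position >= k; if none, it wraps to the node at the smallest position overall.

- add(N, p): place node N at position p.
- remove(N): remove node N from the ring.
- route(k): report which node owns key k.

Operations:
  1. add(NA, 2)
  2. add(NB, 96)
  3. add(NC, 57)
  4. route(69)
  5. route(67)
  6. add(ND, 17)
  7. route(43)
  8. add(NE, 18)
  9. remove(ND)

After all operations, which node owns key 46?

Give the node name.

Op 1: add NA@2 -> ring=[2:NA]
Op 2: add NB@96 -> ring=[2:NA,96:NB]
Op 3: add NC@57 -> ring=[2:NA,57:NC,96:NB]
Op 4: route key 69: smallest pos >= 69 is 96 -> NB
Op 5: route key 67: smallest pos >= 67 is 96 -> NB
Op 6: add ND@17 -> ring=[2:NA,17:ND,57:NC,96:NB]
Op 7: route key 43: smallest pos >= 43 is 57 -> NC
Op 8: add NE@18 -> ring=[2:NA,17:ND,18:NE,57:NC,96:NB]
Op 9: remove ND -> ring=[2:NA,18:NE,57:NC,96:NB]
Final route key 46: smallest pos >= 46 is 57 -> NC

Answer: NC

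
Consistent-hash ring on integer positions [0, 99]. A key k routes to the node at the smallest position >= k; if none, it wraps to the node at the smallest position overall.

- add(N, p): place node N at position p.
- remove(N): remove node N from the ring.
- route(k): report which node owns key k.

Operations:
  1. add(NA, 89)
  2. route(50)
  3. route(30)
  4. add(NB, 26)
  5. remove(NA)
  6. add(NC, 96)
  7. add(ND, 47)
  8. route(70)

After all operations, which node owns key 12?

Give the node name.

Answer: NB

Derivation:
Op 1: add NA@89 -> ring=[89:NA]
Op 2: route key 50: smallest pos >= 50 is 89 -> NA
Op 3: route key 30: smallest pos >= 30 is 89 -> NA
Op 4: add NB@26 -> ring=[26:NB,89:NA]
Op 5: remove NA -> ring=[26:NB]
Op 6: add NC@96 -> ring=[26:NB,96:NC]
Op 7: add ND@47 -> ring=[26:NB,47:ND,96:NC]
Op 8: route key 70: smallest pos >= 70 is 96 -> NC
Final route key 12: smallest pos >= 12 is 26 -> NB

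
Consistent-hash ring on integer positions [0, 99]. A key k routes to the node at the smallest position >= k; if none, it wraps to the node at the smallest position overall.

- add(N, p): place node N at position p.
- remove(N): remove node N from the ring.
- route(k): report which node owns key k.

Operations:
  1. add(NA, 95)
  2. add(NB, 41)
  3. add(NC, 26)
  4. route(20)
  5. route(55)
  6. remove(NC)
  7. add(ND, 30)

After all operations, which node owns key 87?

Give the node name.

Answer: NA

Derivation:
Op 1: add NA@95 -> ring=[95:NA]
Op 2: add NB@41 -> ring=[41:NB,95:NA]
Op 3: add NC@26 -> ring=[26:NC,41:NB,95:NA]
Op 4: route key 20: smallest pos >= 20 is 26 -> NC
Op 5: route key 55: smallest pos >= 55 is 95 -> NA
Op 6: remove NC -> ring=[41:NB,95:NA]
Op 7: add ND@30 -> ring=[30:ND,41:NB,95:NA]
Final route key 87: smallest pos >= 87 is 95 -> NA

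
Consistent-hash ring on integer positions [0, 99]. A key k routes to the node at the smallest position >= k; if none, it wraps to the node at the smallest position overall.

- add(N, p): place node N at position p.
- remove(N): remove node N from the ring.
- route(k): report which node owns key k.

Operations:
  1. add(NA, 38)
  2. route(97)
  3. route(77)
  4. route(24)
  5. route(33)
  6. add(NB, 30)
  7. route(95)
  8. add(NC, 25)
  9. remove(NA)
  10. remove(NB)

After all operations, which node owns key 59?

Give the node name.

Answer: NC

Derivation:
Op 1: add NA@38 -> ring=[38:NA]
Op 2: route key 97: none >= 97, wrap to smallest pos 38 -> NA
Op 3: route key 77: none >= 77, wrap to smallest pos 38 -> NA
Op 4: route key 24: smallest pos >= 24 is 38 -> NA
Op 5: route key 33: smallest pos >= 33 is 38 -> NA
Op 6: add NB@30 -> ring=[30:NB,38:NA]
Op 7: route key 95: none >= 95, wrap to smallest pos 30 -> NB
Op 8: add NC@25 -> ring=[25:NC,30:NB,38:NA]
Op 9: remove NA -> ring=[25:NC,30:NB]
Op 10: remove NB -> ring=[25:NC]
Final route key 59: none >= 59, wrap to smallest pos 25 -> NC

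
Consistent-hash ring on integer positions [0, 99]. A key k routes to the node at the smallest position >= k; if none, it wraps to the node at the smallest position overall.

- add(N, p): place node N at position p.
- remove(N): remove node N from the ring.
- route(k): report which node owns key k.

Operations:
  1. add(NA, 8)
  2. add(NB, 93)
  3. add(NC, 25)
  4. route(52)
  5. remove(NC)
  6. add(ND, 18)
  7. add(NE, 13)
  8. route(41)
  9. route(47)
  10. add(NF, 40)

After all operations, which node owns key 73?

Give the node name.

Op 1: add NA@8 -> ring=[8:NA]
Op 2: add NB@93 -> ring=[8:NA,93:NB]
Op 3: add NC@25 -> ring=[8:NA,25:NC,93:NB]
Op 4: route key 52: smallest pos >= 52 is 93 -> NB
Op 5: remove NC -> ring=[8:NA,93:NB]
Op 6: add ND@18 -> ring=[8:NA,18:ND,93:NB]
Op 7: add NE@13 -> ring=[8:NA,13:NE,18:ND,93:NB]
Op 8: route key 41: smallest pos >= 41 is 93 -> NB
Op 9: route key 47: smallest pos >= 47 is 93 -> NB
Op 10: add NF@40 -> ring=[8:NA,13:NE,18:ND,40:NF,93:NB]
Final route key 73: smallest pos >= 73 is 93 -> NB

Answer: NB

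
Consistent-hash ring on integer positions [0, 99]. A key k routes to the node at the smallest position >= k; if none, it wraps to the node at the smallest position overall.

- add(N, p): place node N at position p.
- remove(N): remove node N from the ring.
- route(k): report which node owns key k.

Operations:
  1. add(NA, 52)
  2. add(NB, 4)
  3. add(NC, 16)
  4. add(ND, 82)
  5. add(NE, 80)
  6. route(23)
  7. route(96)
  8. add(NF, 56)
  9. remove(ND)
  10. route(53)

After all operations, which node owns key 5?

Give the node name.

Answer: NC

Derivation:
Op 1: add NA@52 -> ring=[52:NA]
Op 2: add NB@4 -> ring=[4:NB,52:NA]
Op 3: add NC@16 -> ring=[4:NB,16:NC,52:NA]
Op 4: add ND@82 -> ring=[4:NB,16:NC,52:NA,82:ND]
Op 5: add NE@80 -> ring=[4:NB,16:NC,52:NA,80:NE,82:ND]
Op 6: route key 23: smallest pos >= 23 is 52 -> NA
Op 7: route key 96: none >= 96, wrap to smallest pos 4 -> NB
Op 8: add NF@56 -> ring=[4:NB,16:NC,52:NA,56:NF,80:NE,82:ND]
Op 9: remove ND -> ring=[4:NB,16:NC,52:NA,56:NF,80:NE]
Op 10: route key 53: smallest pos >= 53 is 56 -> NF
Final route key 5: smallest pos >= 5 is 16 -> NC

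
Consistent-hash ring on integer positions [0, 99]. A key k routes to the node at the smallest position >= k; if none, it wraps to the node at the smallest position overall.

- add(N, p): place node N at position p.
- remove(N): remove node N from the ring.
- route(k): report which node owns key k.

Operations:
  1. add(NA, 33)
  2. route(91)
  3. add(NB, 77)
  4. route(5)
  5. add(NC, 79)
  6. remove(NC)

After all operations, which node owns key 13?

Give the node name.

Op 1: add NA@33 -> ring=[33:NA]
Op 2: route key 91: none >= 91, wrap to smallest pos 33 -> NA
Op 3: add NB@77 -> ring=[33:NA,77:NB]
Op 4: route key 5: smallest pos >= 5 is 33 -> NA
Op 5: add NC@79 -> ring=[33:NA,77:NB,79:NC]
Op 6: remove NC -> ring=[33:NA,77:NB]
Final route key 13: smallest pos >= 13 is 33 -> NA

Answer: NA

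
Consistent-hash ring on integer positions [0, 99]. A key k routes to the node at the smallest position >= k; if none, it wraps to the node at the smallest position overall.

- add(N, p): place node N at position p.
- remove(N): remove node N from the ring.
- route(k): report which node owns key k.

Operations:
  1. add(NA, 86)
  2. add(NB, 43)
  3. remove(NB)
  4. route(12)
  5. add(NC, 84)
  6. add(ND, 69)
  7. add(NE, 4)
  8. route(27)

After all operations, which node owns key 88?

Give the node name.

Op 1: add NA@86 -> ring=[86:NA]
Op 2: add NB@43 -> ring=[43:NB,86:NA]
Op 3: remove NB -> ring=[86:NA]
Op 4: route key 12: smallest pos >= 12 is 86 -> NA
Op 5: add NC@84 -> ring=[84:NC,86:NA]
Op 6: add ND@69 -> ring=[69:ND,84:NC,86:NA]
Op 7: add NE@4 -> ring=[4:NE,69:ND,84:NC,86:NA]
Op 8: route key 27: smallest pos >= 27 is 69 -> ND
Final route key 88: none >= 88, wrap to smallest pos 4 -> NE

Answer: NE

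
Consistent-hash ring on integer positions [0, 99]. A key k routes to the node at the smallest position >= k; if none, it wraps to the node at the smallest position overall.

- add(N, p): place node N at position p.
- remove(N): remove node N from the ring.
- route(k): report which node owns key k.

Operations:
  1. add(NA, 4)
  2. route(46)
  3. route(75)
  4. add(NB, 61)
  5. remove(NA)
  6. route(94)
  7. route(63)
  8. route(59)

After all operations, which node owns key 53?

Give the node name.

Answer: NB

Derivation:
Op 1: add NA@4 -> ring=[4:NA]
Op 2: route key 46: none >= 46, wrap to smallest pos 4 -> NA
Op 3: route key 75: none >= 75, wrap to smallest pos 4 -> NA
Op 4: add NB@61 -> ring=[4:NA,61:NB]
Op 5: remove NA -> ring=[61:NB]
Op 6: route key 94: none >= 94, wrap to smallest pos 61 -> NB
Op 7: route key 63: none >= 63, wrap to smallest pos 61 -> NB
Op 8: route key 59: smallest pos >= 59 is 61 -> NB
Final route key 53: smallest pos >= 53 is 61 -> NB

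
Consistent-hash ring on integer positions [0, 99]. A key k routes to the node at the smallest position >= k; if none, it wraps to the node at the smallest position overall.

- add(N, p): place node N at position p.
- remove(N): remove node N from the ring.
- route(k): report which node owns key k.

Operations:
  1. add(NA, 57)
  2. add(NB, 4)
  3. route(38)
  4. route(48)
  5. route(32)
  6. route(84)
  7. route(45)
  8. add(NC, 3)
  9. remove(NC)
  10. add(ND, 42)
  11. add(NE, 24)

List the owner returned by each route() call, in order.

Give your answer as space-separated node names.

Answer: NA NA NA NB NA

Derivation:
Op 1: add NA@57 -> ring=[57:NA]
Op 2: add NB@4 -> ring=[4:NB,57:NA]
Op 3: route key 38: smallest pos >= 38 is 57 -> NA
Op 4: route key 48: smallest pos >= 48 is 57 -> NA
Op 5: route key 32: smallest pos >= 32 is 57 -> NA
Op 6: route key 84: none >= 84, wrap to smallest pos 4 -> NB
Op 7: route key 45: smallest pos >= 45 is 57 -> NA
Op 8: add NC@3 -> ring=[3:NC,4:NB,57:NA]
Op 9: remove NC -> ring=[4:NB,57:NA]
Op 10: add ND@42 -> ring=[4:NB,42:ND,57:NA]
Op 11: add NE@24 -> ring=[4:NB,24:NE,42:ND,57:NA]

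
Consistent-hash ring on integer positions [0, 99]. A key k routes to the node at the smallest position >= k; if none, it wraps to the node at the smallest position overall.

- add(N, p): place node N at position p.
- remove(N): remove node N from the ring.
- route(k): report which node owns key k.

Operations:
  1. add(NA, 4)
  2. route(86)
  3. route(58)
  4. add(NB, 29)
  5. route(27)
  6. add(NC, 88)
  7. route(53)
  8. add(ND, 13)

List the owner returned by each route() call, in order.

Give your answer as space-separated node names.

Op 1: add NA@4 -> ring=[4:NA]
Op 2: route key 86: none >= 86, wrap to smallest pos 4 -> NA
Op 3: route key 58: none >= 58, wrap to smallest pos 4 -> NA
Op 4: add NB@29 -> ring=[4:NA,29:NB]
Op 5: route key 27: smallest pos >= 27 is 29 -> NB
Op 6: add NC@88 -> ring=[4:NA,29:NB,88:NC]
Op 7: route key 53: smallest pos >= 53 is 88 -> NC
Op 8: add ND@13 -> ring=[4:NA,13:ND,29:NB,88:NC]

Answer: NA NA NB NC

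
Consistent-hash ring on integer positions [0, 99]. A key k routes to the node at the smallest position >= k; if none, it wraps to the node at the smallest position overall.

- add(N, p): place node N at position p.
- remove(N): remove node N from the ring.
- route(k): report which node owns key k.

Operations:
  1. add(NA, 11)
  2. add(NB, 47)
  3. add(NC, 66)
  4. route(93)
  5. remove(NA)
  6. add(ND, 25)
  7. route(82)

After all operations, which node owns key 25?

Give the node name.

Op 1: add NA@11 -> ring=[11:NA]
Op 2: add NB@47 -> ring=[11:NA,47:NB]
Op 3: add NC@66 -> ring=[11:NA,47:NB,66:NC]
Op 4: route key 93: none >= 93, wrap to smallest pos 11 -> NA
Op 5: remove NA -> ring=[47:NB,66:NC]
Op 6: add ND@25 -> ring=[25:ND,47:NB,66:NC]
Op 7: route key 82: none >= 82, wrap to smallest pos 25 -> ND
Final route key 25: smallest pos >= 25 is 25 -> ND

Answer: ND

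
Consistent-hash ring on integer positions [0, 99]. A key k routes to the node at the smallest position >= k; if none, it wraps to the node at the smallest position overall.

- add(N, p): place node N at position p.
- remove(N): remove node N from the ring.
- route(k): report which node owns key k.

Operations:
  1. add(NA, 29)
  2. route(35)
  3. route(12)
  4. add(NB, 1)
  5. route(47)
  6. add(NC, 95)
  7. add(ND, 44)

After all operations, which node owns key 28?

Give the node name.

Op 1: add NA@29 -> ring=[29:NA]
Op 2: route key 35: none >= 35, wrap to smallest pos 29 -> NA
Op 3: route key 12: smallest pos >= 12 is 29 -> NA
Op 4: add NB@1 -> ring=[1:NB,29:NA]
Op 5: route key 47: none >= 47, wrap to smallest pos 1 -> NB
Op 6: add NC@95 -> ring=[1:NB,29:NA,95:NC]
Op 7: add ND@44 -> ring=[1:NB,29:NA,44:ND,95:NC]
Final route key 28: smallest pos >= 28 is 29 -> NA

Answer: NA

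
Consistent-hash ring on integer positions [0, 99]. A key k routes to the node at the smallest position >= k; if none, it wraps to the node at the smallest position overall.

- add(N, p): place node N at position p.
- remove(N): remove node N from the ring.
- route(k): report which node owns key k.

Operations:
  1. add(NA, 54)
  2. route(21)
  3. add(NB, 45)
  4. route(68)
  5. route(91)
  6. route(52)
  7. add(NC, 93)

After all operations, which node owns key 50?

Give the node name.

Op 1: add NA@54 -> ring=[54:NA]
Op 2: route key 21: smallest pos >= 21 is 54 -> NA
Op 3: add NB@45 -> ring=[45:NB,54:NA]
Op 4: route key 68: none >= 68, wrap to smallest pos 45 -> NB
Op 5: route key 91: none >= 91, wrap to smallest pos 45 -> NB
Op 6: route key 52: smallest pos >= 52 is 54 -> NA
Op 7: add NC@93 -> ring=[45:NB,54:NA,93:NC]
Final route key 50: smallest pos >= 50 is 54 -> NA

Answer: NA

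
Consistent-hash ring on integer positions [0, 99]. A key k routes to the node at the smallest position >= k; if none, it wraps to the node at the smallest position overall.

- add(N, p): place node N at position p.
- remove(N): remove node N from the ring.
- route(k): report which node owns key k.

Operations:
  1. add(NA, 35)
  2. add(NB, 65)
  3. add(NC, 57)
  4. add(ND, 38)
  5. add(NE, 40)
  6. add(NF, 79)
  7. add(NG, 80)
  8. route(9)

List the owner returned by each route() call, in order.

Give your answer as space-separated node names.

Op 1: add NA@35 -> ring=[35:NA]
Op 2: add NB@65 -> ring=[35:NA,65:NB]
Op 3: add NC@57 -> ring=[35:NA,57:NC,65:NB]
Op 4: add ND@38 -> ring=[35:NA,38:ND,57:NC,65:NB]
Op 5: add NE@40 -> ring=[35:NA,38:ND,40:NE,57:NC,65:NB]
Op 6: add NF@79 -> ring=[35:NA,38:ND,40:NE,57:NC,65:NB,79:NF]
Op 7: add NG@80 -> ring=[35:NA,38:ND,40:NE,57:NC,65:NB,79:NF,80:NG]
Op 8: route key 9: smallest pos >= 9 is 35 -> NA

Answer: NA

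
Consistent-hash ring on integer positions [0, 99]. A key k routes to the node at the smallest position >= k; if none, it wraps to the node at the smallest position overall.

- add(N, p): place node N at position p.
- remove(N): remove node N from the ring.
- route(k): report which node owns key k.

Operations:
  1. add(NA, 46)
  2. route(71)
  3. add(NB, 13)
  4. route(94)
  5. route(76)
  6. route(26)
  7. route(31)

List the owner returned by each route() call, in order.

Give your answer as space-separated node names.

Op 1: add NA@46 -> ring=[46:NA]
Op 2: route key 71: none >= 71, wrap to smallest pos 46 -> NA
Op 3: add NB@13 -> ring=[13:NB,46:NA]
Op 4: route key 94: none >= 94, wrap to smallest pos 13 -> NB
Op 5: route key 76: none >= 76, wrap to smallest pos 13 -> NB
Op 6: route key 26: smallest pos >= 26 is 46 -> NA
Op 7: route key 31: smallest pos >= 31 is 46 -> NA

Answer: NA NB NB NA NA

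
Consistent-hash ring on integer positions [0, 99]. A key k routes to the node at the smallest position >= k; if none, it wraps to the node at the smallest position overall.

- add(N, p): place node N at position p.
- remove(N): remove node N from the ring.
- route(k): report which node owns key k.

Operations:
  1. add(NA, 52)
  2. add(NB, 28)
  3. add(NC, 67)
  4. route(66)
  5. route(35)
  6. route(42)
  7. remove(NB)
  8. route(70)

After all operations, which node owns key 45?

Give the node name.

Op 1: add NA@52 -> ring=[52:NA]
Op 2: add NB@28 -> ring=[28:NB,52:NA]
Op 3: add NC@67 -> ring=[28:NB,52:NA,67:NC]
Op 4: route key 66: smallest pos >= 66 is 67 -> NC
Op 5: route key 35: smallest pos >= 35 is 52 -> NA
Op 6: route key 42: smallest pos >= 42 is 52 -> NA
Op 7: remove NB -> ring=[52:NA,67:NC]
Op 8: route key 70: none >= 70, wrap to smallest pos 52 -> NA
Final route key 45: smallest pos >= 45 is 52 -> NA

Answer: NA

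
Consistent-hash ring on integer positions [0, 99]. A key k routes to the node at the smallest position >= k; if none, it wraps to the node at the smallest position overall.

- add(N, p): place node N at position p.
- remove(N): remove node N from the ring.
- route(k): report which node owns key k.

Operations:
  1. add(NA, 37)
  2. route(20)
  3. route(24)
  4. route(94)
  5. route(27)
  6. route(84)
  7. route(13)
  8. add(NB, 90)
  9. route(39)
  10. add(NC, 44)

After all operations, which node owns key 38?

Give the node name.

Answer: NC

Derivation:
Op 1: add NA@37 -> ring=[37:NA]
Op 2: route key 20: smallest pos >= 20 is 37 -> NA
Op 3: route key 24: smallest pos >= 24 is 37 -> NA
Op 4: route key 94: none >= 94, wrap to smallest pos 37 -> NA
Op 5: route key 27: smallest pos >= 27 is 37 -> NA
Op 6: route key 84: none >= 84, wrap to smallest pos 37 -> NA
Op 7: route key 13: smallest pos >= 13 is 37 -> NA
Op 8: add NB@90 -> ring=[37:NA,90:NB]
Op 9: route key 39: smallest pos >= 39 is 90 -> NB
Op 10: add NC@44 -> ring=[37:NA,44:NC,90:NB]
Final route key 38: smallest pos >= 38 is 44 -> NC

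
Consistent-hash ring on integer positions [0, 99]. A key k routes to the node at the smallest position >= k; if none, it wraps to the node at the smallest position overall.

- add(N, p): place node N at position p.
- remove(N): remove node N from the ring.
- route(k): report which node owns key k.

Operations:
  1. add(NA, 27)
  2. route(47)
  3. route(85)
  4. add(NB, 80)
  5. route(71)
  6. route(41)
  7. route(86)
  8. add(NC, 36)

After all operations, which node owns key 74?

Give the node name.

Op 1: add NA@27 -> ring=[27:NA]
Op 2: route key 47: none >= 47, wrap to smallest pos 27 -> NA
Op 3: route key 85: none >= 85, wrap to smallest pos 27 -> NA
Op 4: add NB@80 -> ring=[27:NA,80:NB]
Op 5: route key 71: smallest pos >= 71 is 80 -> NB
Op 6: route key 41: smallest pos >= 41 is 80 -> NB
Op 7: route key 86: none >= 86, wrap to smallest pos 27 -> NA
Op 8: add NC@36 -> ring=[27:NA,36:NC,80:NB]
Final route key 74: smallest pos >= 74 is 80 -> NB

Answer: NB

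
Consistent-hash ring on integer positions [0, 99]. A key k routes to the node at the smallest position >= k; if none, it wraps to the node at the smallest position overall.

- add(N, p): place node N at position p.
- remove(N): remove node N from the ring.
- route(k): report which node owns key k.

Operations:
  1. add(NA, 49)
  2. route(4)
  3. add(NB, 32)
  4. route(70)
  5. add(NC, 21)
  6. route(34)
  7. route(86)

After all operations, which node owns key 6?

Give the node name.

Op 1: add NA@49 -> ring=[49:NA]
Op 2: route key 4: smallest pos >= 4 is 49 -> NA
Op 3: add NB@32 -> ring=[32:NB,49:NA]
Op 4: route key 70: none >= 70, wrap to smallest pos 32 -> NB
Op 5: add NC@21 -> ring=[21:NC,32:NB,49:NA]
Op 6: route key 34: smallest pos >= 34 is 49 -> NA
Op 7: route key 86: none >= 86, wrap to smallest pos 21 -> NC
Final route key 6: smallest pos >= 6 is 21 -> NC

Answer: NC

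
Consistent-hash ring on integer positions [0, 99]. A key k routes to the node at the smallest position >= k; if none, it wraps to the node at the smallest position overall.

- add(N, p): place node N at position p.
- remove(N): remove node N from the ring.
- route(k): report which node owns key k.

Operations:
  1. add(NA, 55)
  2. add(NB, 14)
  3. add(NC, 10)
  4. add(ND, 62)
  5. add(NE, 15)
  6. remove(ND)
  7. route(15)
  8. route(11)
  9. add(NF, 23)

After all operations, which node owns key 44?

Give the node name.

Answer: NA

Derivation:
Op 1: add NA@55 -> ring=[55:NA]
Op 2: add NB@14 -> ring=[14:NB,55:NA]
Op 3: add NC@10 -> ring=[10:NC,14:NB,55:NA]
Op 4: add ND@62 -> ring=[10:NC,14:NB,55:NA,62:ND]
Op 5: add NE@15 -> ring=[10:NC,14:NB,15:NE,55:NA,62:ND]
Op 6: remove ND -> ring=[10:NC,14:NB,15:NE,55:NA]
Op 7: route key 15: smallest pos >= 15 is 15 -> NE
Op 8: route key 11: smallest pos >= 11 is 14 -> NB
Op 9: add NF@23 -> ring=[10:NC,14:NB,15:NE,23:NF,55:NA]
Final route key 44: smallest pos >= 44 is 55 -> NA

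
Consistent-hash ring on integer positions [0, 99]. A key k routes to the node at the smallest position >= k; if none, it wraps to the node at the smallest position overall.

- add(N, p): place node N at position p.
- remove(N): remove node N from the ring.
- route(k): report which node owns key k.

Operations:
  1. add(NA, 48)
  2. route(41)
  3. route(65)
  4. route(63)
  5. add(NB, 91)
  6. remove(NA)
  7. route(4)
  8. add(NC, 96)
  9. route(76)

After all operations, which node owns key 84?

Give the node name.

Answer: NB

Derivation:
Op 1: add NA@48 -> ring=[48:NA]
Op 2: route key 41: smallest pos >= 41 is 48 -> NA
Op 3: route key 65: none >= 65, wrap to smallest pos 48 -> NA
Op 4: route key 63: none >= 63, wrap to smallest pos 48 -> NA
Op 5: add NB@91 -> ring=[48:NA,91:NB]
Op 6: remove NA -> ring=[91:NB]
Op 7: route key 4: smallest pos >= 4 is 91 -> NB
Op 8: add NC@96 -> ring=[91:NB,96:NC]
Op 9: route key 76: smallest pos >= 76 is 91 -> NB
Final route key 84: smallest pos >= 84 is 91 -> NB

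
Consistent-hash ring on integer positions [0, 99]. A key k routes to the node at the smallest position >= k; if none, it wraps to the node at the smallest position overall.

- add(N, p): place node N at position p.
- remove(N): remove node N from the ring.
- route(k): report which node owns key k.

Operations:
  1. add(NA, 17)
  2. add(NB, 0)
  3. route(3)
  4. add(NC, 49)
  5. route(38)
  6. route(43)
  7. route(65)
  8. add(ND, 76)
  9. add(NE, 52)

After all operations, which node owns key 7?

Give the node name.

Op 1: add NA@17 -> ring=[17:NA]
Op 2: add NB@0 -> ring=[0:NB,17:NA]
Op 3: route key 3: smallest pos >= 3 is 17 -> NA
Op 4: add NC@49 -> ring=[0:NB,17:NA,49:NC]
Op 5: route key 38: smallest pos >= 38 is 49 -> NC
Op 6: route key 43: smallest pos >= 43 is 49 -> NC
Op 7: route key 65: none >= 65, wrap to smallest pos 0 -> NB
Op 8: add ND@76 -> ring=[0:NB,17:NA,49:NC,76:ND]
Op 9: add NE@52 -> ring=[0:NB,17:NA,49:NC,52:NE,76:ND]
Final route key 7: smallest pos >= 7 is 17 -> NA

Answer: NA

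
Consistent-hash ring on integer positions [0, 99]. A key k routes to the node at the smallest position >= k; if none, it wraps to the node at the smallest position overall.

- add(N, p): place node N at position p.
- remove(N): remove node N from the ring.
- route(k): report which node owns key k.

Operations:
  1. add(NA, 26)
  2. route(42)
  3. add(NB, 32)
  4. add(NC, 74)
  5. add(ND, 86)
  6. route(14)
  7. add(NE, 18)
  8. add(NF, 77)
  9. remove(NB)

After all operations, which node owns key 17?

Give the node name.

Answer: NE

Derivation:
Op 1: add NA@26 -> ring=[26:NA]
Op 2: route key 42: none >= 42, wrap to smallest pos 26 -> NA
Op 3: add NB@32 -> ring=[26:NA,32:NB]
Op 4: add NC@74 -> ring=[26:NA,32:NB,74:NC]
Op 5: add ND@86 -> ring=[26:NA,32:NB,74:NC,86:ND]
Op 6: route key 14: smallest pos >= 14 is 26 -> NA
Op 7: add NE@18 -> ring=[18:NE,26:NA,32:NB,74:NC,86:ND]
Op 8: add NF@77 -> ring=[18:NE,26:NA,32:NB,74:NC,77:NF,86:ND]
Op 9: remove NB -> ring=[18:NE,26:NA,74:NC,77:NF,86:ND]
Final route key 17: smallest pos >= 17 is 18 -> NE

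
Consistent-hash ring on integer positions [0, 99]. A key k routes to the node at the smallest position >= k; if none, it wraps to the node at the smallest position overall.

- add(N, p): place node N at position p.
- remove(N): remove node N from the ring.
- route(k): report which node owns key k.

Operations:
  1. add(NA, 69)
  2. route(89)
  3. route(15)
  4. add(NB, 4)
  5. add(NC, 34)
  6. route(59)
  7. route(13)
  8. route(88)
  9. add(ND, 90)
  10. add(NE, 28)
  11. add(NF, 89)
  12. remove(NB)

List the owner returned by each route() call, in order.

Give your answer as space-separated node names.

Answer: NA NA NA NC NB

Derivation:
Op 1: add NA@69 -> ring=[69:NA]
Op 2: route key 89: none >= 89, wrap to smallest pos 69 -> NA
Op 3: route key 15: smallest pos >= 15 is 69 -> NA
Op 4: add NB@4 -> ring=[4:NB,69:NA]
Op 5: add NC@34 -> ring=[4:NB,34:NC,69:NA]
Op 6: route key 59: smallest pos >= 59 is 69 -> NA
Op 7: route key 13: smallest pos >= 13 is 34 -> NC
Op 8: route key 88: none >= 88, wrap to smallest pos 4 -> NB
Op 9: add ND@90 -> ring=[4:NB,34:NC,69:NA,90:ND]
Op 10: add NE@28 -> ring=[4:NB,28:NE,34:NC,69:NA,90:ND]
Op 11: add NF@89 -> ring=[4:NB,28:NE,34:NC,69:NA,89:NF,90:ND]
Op 12: remove NB -> ring=[28:NE,34:NC,69:NA,89:NF,90:ND]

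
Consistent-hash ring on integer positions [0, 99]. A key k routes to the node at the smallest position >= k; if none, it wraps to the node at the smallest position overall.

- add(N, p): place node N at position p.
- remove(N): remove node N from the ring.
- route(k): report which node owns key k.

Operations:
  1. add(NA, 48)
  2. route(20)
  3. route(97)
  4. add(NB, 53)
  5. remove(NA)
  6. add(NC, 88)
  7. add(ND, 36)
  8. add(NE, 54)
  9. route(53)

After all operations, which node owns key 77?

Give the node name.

Op 1: add NA@48 -> ring=[48:NA]
Op 2: route key 20: smallest pos >= 20 is 48 -> NA
Op 3: route key 97: none >= 97, wrap to smallest pos 48 -> NA
Op 4: add NB@53 -> ring=[48:NA,53:NB]
Op 5: remove NA -> ring=[53:NB]
Op 6: add NC@88 -> ring=[53:NB,88:NC]
Op 7: add ND@36 -> ring=[36:ND,53:NB,88:NC]
Op 8: add NE@54 -> ring=[36:ND,53:NB,54:NE,88:NC]
Op 9: route key 53: smallest pos >= 53 is 53 -> NB
Final route key 77: smallest pos >= 77 is 88 -> NC

Answer: NC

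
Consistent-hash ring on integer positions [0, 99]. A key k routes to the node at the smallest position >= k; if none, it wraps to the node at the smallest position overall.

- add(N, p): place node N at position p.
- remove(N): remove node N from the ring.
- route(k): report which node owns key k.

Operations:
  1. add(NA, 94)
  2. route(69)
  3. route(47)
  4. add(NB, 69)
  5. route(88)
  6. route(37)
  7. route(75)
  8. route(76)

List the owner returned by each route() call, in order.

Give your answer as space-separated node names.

Answer: NA NA NA NB NA NA

Derivation:
Op 1: add NA@94 -> ring=[94:NA]
Op 2: route key 69: smallest pos >= 69 is 94 -> NA
Op 3: route key 47: smallest pos >= 47 is 94 -> NA
Op 4: add NB@69 -> ring=[69:NB,94:NA]
Op 5: route key 88: smallest pos >= 88 is 94 -> NA
Op 6: route key 37: smallest pos >= 37 is 69 -> NB
Op 7: route key 75: smallest pos >= 75 is 94 -> NA
Op 8: route key 76: smallest pos >= 76 is 94 -> NA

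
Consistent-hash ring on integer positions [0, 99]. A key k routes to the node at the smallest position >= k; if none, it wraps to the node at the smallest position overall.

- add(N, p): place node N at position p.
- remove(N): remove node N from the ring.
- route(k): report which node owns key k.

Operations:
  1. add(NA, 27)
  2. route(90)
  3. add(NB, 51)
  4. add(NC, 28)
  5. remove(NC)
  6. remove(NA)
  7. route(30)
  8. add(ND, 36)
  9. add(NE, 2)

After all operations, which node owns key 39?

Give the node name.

Answer: NB

Derivation:
Op 1: add NA@27 -> ring=[27:NA]
Op 2: route key 90: none >= 90, wrap to smallest pos 27 -> NA
Op 3: add NB@51 -> ring=[27:NA,51:NB]
Op 4: add NC@28 -> ring=[27:NA,28:NC,51:NB]
Op 5: remove NC -> ring=[27:NA,51:NB]
Op 6: remove NA -> ring=[51:NB]
Op 7: route key 30: smallest pos >= 30 is 51 -> NB
Op 8: add ND@36 -> ring=[36:ND,51:NB]
Op 9: add NE@2 -> ring=[2:NE,36:ND,51:NB]
Final route key 39: smallest pos >= 39 is 51 -> NB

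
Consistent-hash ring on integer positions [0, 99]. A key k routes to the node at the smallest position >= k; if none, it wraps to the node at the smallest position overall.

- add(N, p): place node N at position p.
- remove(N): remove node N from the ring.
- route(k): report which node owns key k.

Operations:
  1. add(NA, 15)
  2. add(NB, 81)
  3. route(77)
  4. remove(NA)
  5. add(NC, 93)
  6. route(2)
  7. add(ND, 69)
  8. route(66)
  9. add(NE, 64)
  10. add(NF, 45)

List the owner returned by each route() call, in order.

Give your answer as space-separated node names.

Answer: NB NB ND

Derivation:
Op 1: add NA@15 -> ring=[15:NA]
Op 2: add NB@81 -> ring=[15:NA,81:NB]
Op 3: route key 77: smallest pos >= 77 is 81 -> NB
Op 4: remove NA -> ring=[81:NB]
Op 5: add NC@93 -> ring=[81:NB,93:NC]
Op 6: route key 2: smallest pos >= 2 is 81 -> NB
Op 7: add ND@69 -> ring=[69:ND,81:NB,93:NC]
Op 8: route key 66: smallest pos >= 66 is 69 -> ND
Op 9: add NE@64 -> ring=[64:NE,69:ND,81:NB,93:NC]
Op 10: add NF@45 -> ring=[45:NF,64:NE,69:ND,81:NB,93:NC]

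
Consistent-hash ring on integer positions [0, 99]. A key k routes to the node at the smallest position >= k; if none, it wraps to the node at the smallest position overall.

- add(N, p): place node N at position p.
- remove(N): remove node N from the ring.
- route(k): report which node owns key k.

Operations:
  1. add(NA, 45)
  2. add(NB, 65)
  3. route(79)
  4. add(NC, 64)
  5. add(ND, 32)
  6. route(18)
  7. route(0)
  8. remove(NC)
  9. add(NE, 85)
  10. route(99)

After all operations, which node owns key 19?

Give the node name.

Answer: ND

Derivation:
Op 1: add NA@45 -> ring=[45:NA]
Op 2: add NB@65 -> ring=[45:NA,65:NB]
Op 3: route key 79: none >= 79, wrap to smallest pos 45 -> NA
Op 4: add NC@64 -> ring=[45:NA,64:NC,65:NB]
Op 5: add ND@32 -> ring=[32:ND,45:NA,64:NC,65:NB]
Op 6: route key 18: smallest pos >= 18 is 32 -> ND
Op 7: route key 0: smallest pos >= 0 is 32 -> ND
Op 8: remove NC -> ring=[32:ND,45:NA,65:NB]
Op 9: add NE@85 -> ring=[32:ND,45:NA,65:NB,85:NE]
Op 10: route key 99: none >= 99, wrap to smallest pos 32 -> ND
Final route key 19: smallest pos >= 19 is 32 -> ND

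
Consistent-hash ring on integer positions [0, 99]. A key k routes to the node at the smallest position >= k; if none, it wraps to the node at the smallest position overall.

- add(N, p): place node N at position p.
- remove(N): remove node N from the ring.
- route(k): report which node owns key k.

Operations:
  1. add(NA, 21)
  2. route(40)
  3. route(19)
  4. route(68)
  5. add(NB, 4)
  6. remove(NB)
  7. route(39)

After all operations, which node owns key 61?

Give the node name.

Op 1: add NA@21 -> ring=[21:NA]
Op 2: route key 40: none >= 40, wrap to smallest pos 21 -> NA
Op 3: route key 19: smallest pos >= 19 is 21 -> NA
Op 4: route key 68: none >= 68, wrap to smallest pos 21 -> NA
Op 5: add NB@4 -> ring=[4:NB,21:NA]
Op 6: remove NB -> ring=[21:NA]
Op 7: route key 39: none >= 39, wrap to smallest pos 21 -> NA
Final route key 61: none >= 61, wrap to smallest pos 21 -> NA

Answer: NA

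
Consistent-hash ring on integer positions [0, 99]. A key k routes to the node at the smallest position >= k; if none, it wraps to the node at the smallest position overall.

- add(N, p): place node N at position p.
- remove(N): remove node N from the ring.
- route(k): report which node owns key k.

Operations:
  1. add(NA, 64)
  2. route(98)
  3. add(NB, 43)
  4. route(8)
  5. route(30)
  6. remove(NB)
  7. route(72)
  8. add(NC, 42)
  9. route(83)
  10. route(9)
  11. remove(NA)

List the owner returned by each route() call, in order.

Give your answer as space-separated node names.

Answer: NA NB NB NA NC NC

Derivation:
Op 1: add NA@64 -> ring=[64:NA]
Op 2: route key 98: none >= 98, wrap to smallest pos 64 -> NA
Op 3: add NB@43 -> ring=[43:NB,64:NA]
Op 4: route key 8: smallest pos >= 8 is 43 -> NB
Op 5: route key 30: smallest pos >= 30 is 43 -> NB
Op 6: remove NB -> ring=[64:NA]
Op 7: route key 72: none >= 72, wrap to smallest pos 64 -> NA
Op 8: add NC@42 -> ring=[42:NC,64:NA]
Op 9: route key 83: none >= 83, wrap to smallest pos 42 -> NC
Op 10: route key 9: smallest pos >= 9 is 42 -> NC
Op 11: remove NA -> ring=[42:NC]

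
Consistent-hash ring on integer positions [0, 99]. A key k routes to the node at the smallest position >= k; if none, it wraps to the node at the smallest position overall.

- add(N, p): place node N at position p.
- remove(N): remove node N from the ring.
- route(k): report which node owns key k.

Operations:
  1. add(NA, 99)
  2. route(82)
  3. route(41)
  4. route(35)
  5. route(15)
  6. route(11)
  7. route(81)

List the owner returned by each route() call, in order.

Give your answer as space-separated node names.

Op 1: add NA@99 -> ring=[99:NA]
Op 2: route key 82: smallest pos >= 82 is 99 -> NA
Op 3: route key 41: smallest pos >= 41 is 99 -> NA
Op 4: route key 35: smallest pos >= 35 is 99 -> NA
Op 5: route key 15: smallest pos >= 15 is 99 -> NA
Op 6: route key 11: smallest pos >= 11 is 99 -> NA
Op 7: route key 81: smallest pos >= 81 is 99 -> NA

Answer: NA NA NA NA NA NA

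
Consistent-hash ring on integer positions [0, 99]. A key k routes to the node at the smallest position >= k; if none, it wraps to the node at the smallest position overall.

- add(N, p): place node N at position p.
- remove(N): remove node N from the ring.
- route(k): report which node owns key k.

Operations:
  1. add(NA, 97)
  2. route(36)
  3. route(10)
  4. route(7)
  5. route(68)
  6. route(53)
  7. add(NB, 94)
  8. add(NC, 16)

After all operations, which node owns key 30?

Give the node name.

Answer: NB

Derivation:
Op 1: add NA@97 -> ring=[97:NA]
Op 2: route key 36: smallest pos >= 36 is 97 -> NA
Op 3: route key 10: smallest pos >= 10 is 97 -> NA
Op 4: route key 7: smallest pos >= 7 is 97 -> NA
Op 5: route key 68: smallest pos >= 68 is 97 -> NA
Op 6: route key 53: smallest pos >= 53 is 97 -> NA
Op 7: add NB@94 -> ring=[94:NB,97:NA]
Op 8: add NC@16 -> ring=[16:NC,94:NB,97:NA]
Final route key 30: smallest pos >= 30 is 94 -> NB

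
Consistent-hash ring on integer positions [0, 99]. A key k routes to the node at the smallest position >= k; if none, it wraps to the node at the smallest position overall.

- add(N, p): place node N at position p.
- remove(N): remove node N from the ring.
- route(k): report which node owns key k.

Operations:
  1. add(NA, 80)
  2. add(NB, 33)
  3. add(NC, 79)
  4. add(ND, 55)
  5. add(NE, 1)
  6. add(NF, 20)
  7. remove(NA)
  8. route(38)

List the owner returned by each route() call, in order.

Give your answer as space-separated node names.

Op 1: add NA@80 -> ring=[80:NA]
Op 2: add NB@33 -> ring=[33:NB,80:NA]
Op 3: add NC@79 -> ring=[33:NB,79:NC,80:NA]
Op 4: add ND@55 -> ring=[33:NB,55:ND,79:NC,80:NA]
Op 5: add NE@1 -> ring=[1:NE,33:NB,55:ND,79:NC,80:NA]
Op 6: add NF@20 -> ring=[1:NE,20:NF,33:NB,55:ND,79:NC,80:NA]
Op 7: remove NA -> ring=[1:NE,20:NF,33:NB,55:ND,79:NC]
Op 8: route key 38: smallest pos >= 38 is 55 -> ND

Answer: ND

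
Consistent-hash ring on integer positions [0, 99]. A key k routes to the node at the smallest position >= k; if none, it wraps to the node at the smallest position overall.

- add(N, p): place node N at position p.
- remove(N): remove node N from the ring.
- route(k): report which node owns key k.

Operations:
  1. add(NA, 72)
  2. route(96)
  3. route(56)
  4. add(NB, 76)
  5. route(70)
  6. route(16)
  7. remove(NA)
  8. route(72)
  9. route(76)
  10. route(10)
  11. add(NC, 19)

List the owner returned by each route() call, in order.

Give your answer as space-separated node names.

Answer: NA NA NA NA NB NB NB

Derivation:
Op 1: add NA@72 -> ring=[72:NA]
Op 2: route key 96: none >= 96, wrap to smallest pos 72 -> NA
Op 3: route key 56: smallest pos >= 56 is 72 -> NA
Op 4: add NB@76 -> ring=[72:NA,76:NB]
Op 5: route key 70: smallest pos >= 70 is 72 -> NA
Op 6: route key 16: smallest pos >= 16 is 72 -> NA
Op 7: remove NA -> ring=[76:NB]
Op 8: route key 72: smallest pos >= 72 is 76 -> NB
Op 9: route key 76: smallest pos >= 76 is 76 -> NB
Op 10: route key 10: smallest pos >= 10 is 76 -> NB
Op 11: add NC@19 -> ring=[19:NC,76:NB]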